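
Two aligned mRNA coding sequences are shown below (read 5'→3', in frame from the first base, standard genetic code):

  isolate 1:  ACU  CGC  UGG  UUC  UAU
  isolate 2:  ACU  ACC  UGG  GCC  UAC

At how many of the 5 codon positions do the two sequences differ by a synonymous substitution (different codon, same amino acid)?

1

Codon 1: ACU Thr / ACU Thr — identical.
Codon 2: CGC Arg / ACC Thr — nonsynonymous.
Codon 3: UGG Trp / UGG Trp — identical.
Codon 4: UUC Phe / GCC Ala — nonsynonymous.
Codon 5: UAU Tyr / UAC Tyr — synonymous.
Synonymous differences: 1.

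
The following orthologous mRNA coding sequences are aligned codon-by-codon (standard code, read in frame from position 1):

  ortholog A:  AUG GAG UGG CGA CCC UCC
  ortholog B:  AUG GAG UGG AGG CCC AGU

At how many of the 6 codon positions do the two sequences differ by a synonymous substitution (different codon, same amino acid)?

2

Codon 1: AUG Met / AUG Met — identical.
Codon 2: GAG Glu / GAG Glu — identical.
Codon 3: UGG Trp / UGG Trp — identical.
Codon 4: CGA Arg / AGG Arg — synonymous.
Codon 5: CCC Pro / CCC Pro — identical.
Codon 6: UCC Ser / AGU Ser — synonymous.
Synonymous differences: 2.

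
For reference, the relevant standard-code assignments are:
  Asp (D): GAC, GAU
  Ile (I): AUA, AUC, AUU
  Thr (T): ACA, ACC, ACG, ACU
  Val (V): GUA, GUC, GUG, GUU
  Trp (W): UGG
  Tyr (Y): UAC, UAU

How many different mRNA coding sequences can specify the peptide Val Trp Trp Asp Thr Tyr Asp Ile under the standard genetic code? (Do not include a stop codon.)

Val: 4 codons.
Trp: 1 codon.
Trp: 1 codon.
Asp: 2 codons.
Thr: 4 codons.
Tyr: 2 codons.
Asp: 2 codons.
Ile: 3 codons.
4 × 1 × 1 × 2 × 4 × 2 × 2 × 3 = 384.

384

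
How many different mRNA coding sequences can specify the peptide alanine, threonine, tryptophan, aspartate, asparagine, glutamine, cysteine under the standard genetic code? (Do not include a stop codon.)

Ala: 4 codons.
Thr: 4 codons.
Trp: 1 codon.
Asp: 2 codons.
Asn: 2 codons.
Gln: 2 codons.
Cys: 2 codons.
4 × 4 × 1 × 2 × 2 × 2 × 2 = 256.

256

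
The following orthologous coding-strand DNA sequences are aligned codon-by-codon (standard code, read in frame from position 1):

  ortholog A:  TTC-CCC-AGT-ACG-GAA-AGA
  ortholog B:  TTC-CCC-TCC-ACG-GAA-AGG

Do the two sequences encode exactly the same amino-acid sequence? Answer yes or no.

yes

Codon 1: TTC Phe / TTC Phe — identical.
Codon 2: CCC Pro / CCC Pro — identical.
Codon 3: AGT Ser / TCC Ser — synonymous.
Codon 4: ACG Thr / ACG Thr — identical.
Codon 5: GAA Glu / GAA Glu — identical.
Codon 6: AGA Arg / AGG Arg — synonymous.
Nonsynonymous differences: 0 → same protein.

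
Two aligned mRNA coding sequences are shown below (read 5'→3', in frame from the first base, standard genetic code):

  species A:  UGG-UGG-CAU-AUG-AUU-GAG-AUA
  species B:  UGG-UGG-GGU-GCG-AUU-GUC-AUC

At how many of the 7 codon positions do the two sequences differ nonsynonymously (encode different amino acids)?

3

Codon 1: UGG Trp / UGG Trp — identical.
Codon 2: UGG Trp / UGG Trp — identical.
Codon 3: CAU His / GGU Gly — nonsynonymous.
Codon 4: AUG Met / GCG Ala — nonsynonymous.
Codon 5: AUU Ile / AUU Ile — identical.
Codon 6: GAG Glu / GUC Val — nonsynonymous.
Codon 7: AUA Ile / AUC Ile — synonymous.
Nonsynonymous differences: 3.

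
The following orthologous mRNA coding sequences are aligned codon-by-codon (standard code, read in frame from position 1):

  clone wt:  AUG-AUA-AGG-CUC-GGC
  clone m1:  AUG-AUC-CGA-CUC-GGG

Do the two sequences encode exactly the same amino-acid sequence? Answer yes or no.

Codon 1: AUG Met / AUG Met — identical.
Codon 2: AUA Ile / AUC Ile — synonymous.
Codon 3: AGG Arg / CGA Arg — synonymous.
Codon 4: CUC Leu / CUC Leu — identical.
Codon 5: GGC Gly / GGG Gly — synonymous.
Nonsynonymous differences: 0 → same protein.

yes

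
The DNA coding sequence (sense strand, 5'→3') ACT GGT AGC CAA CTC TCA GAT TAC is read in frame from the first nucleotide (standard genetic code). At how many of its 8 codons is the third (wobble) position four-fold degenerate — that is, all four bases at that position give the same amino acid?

Codon 1 ACT (Thr): third position 4-fold.
Codon 2 GGT (Gly): third position 4-fold.
Codon 3 AGC (Ser): third position 2-fold.
Codon 4 CAA (Gln): third position 2-fold.
Codon 5 CTC (Leu): third position 4-fold.
Codon 6 TCA (Ser): third position 4-fold.
Codon 7 GAT (Asp): third position 2-fold.
Codon 8 TAC (Tyr): third position 2-fold.
Four-fold degenerate third positions: 4.

4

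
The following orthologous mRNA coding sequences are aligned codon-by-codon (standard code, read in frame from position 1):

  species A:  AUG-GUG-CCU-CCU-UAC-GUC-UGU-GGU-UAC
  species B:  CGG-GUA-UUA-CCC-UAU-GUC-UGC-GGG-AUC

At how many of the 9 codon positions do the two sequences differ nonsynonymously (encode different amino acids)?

Codon 1: AUG Met / CGG Arg — nonsynonymous.
Codon 2: GUG Val / GUA Val — synonymous.
Codon 3: CCU Pro / UUA Leu — nonsynonymous.
Codon 4: CCU Pro / CCC Pro — synonymous.
Codon 5: UAC Tyr / UAU Tyr — synonymous.
Codon 6: GUC Val / GUC Val — identical.
Codon 7: UGU Cys / UGC Cys — synonymous.
Codon 8: GGU Gly / GGG Gly — synonymous.
Codon 9: UAC Tyr / AUC Ile — nonsynonymous.
Nonsynonymous differences: 3.

3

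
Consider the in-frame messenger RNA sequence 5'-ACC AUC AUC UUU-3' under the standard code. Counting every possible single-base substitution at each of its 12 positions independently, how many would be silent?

8

Codon 1 (ACC, Thr): 3 synonymous substitutions.
Codon 2 (AUC, Ile): 2 synonymous substitutions.
Codon 3 (AUC, Ile): 2 synonymous substitutions.
Codon 4 (UUU, Phe): 1 synonymous substitution.
Total: 3 + 2 + 2 + 1 = 8.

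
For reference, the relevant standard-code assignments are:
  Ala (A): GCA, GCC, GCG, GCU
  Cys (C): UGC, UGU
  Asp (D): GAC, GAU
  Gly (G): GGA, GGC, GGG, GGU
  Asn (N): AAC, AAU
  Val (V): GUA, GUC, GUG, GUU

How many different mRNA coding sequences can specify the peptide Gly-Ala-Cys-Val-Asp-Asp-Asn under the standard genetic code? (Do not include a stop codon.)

1024

Gly: 4 codons.
Ala: 4 codons.
Cys: 2 codons.
Val: 4 codons.
Asp: 2 codons.
Asp: 2 codons.
Asn: 2 codons.
4 × 4 × 2 × 4 × 2 × 2 × 2 = 1024.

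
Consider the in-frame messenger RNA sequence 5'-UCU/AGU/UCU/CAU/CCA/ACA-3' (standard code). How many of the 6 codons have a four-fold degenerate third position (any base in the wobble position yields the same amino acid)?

4

Codon 1 UCU (Ser): third position 4-fold.
Codon 2 AGU (Ser): third position 2-fold.
Codon 3 UCU (Ser): third position 4-fold.
Codon 4 CAU (His): third position 2-fold.
Codon 5 CCA (Pro): third position 4-fold.
Codon 6 ACA (Thr): third position 4-fold.
Four-fold degenerate third positions: 4.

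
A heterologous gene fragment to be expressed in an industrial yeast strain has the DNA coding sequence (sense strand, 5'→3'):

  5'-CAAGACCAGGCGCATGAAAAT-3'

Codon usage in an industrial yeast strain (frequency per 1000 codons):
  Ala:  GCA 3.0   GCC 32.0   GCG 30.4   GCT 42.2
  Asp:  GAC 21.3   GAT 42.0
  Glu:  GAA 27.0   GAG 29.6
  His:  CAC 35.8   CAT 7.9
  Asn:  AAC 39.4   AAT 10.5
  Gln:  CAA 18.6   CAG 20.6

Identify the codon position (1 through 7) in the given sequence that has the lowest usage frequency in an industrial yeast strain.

5

Codon 1 CAA (Gln): 18.6 per 1000.
Codon 2 GAC (Asp): 21.3 per 1000.
Codon 3 CAG (Gln): 20.6 per 1000.
Codon 4 GCG (Ala): 30.4 per 1000.
Codon 5 CAT (His): 7.9 per 1000.
Codon 6 GAA (Glu): 27.0 per 1000.
Codon 7 AAT (Asn): 10.5 per 1000.
Lowest frequency is 7.9 at codon 5.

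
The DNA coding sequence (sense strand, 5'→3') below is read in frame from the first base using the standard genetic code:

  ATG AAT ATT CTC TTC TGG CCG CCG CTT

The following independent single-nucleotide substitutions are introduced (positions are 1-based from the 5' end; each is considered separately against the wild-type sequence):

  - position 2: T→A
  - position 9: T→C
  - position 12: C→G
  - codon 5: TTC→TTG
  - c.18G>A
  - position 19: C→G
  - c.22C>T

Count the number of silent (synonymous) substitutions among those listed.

2

Codon 1: ATG (Met) → AAG (Lys) — missense.
Codon 3: ATT (Ile) → ATC (Ile) — synonymous.
Codon 4: CTC (Leu) → CTG (Leu) — synonymous.
Codon 5: TTC (Phe) → TTG (Leu) — missense.
Codon 6: TGG (Trp) → TGA (Stop) — nonsense.
Codon 7: CCG (Pro) → GCG (Ala) — missense.
Codon 8: CCG (Pro) → TCG (Ser) — missense.
Synonymous: 2 of 7.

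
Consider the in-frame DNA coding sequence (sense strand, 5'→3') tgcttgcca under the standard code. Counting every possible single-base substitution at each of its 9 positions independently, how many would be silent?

Codon 1 (TGC, Cys): 1 synonymous substitution.
Codon 2 (TTG, Leu): 2 synonymous substitutions.
Codon 3 (CCA, Pro): 3 synonymous substitutions.
Total: 1 + 2 + 3 = 6.

6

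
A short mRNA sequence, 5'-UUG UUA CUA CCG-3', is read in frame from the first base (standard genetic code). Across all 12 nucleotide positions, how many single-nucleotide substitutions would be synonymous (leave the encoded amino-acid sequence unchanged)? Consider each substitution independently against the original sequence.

11

Codon 1 (UUG, Leu): 2 synonymous substitutions.
Codon 2 (UUA, Leu): 2 synonymous substitutions.
Codon 3 (CUA, Leu): 4 synonymous substitutions.
Codon 4 (CCG, Pro): 3 synonymous substitutions.
Total: 2 + 2 + 4 + 3 = 11.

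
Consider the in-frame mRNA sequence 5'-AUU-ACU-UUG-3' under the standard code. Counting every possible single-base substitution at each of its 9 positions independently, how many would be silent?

7

Codon 1 (AUU, Ile): 2 synonymous substitutions.
Codon 2 (ACU, Thr): 3 synonymous substitutions.
Codon 3 (UUG, Leu): 2 synonymous substitutions.
Total: 2 + 3 + 2 = 7.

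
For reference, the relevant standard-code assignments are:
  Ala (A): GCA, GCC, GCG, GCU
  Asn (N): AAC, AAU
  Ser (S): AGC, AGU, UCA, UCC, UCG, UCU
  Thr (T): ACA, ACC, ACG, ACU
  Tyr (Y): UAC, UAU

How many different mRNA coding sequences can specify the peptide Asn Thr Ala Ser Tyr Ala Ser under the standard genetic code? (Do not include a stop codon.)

Asn: 2 codons.
Thr: 4 codons.
Ala: 4 codons.
Ser: 6 codons.
Tyr: 2 codons.
Ala: 4 codons.
Ser: 6 codons.
2 × 4 × 4 × 6 × 2 × 4 × 6 = 9216.

9216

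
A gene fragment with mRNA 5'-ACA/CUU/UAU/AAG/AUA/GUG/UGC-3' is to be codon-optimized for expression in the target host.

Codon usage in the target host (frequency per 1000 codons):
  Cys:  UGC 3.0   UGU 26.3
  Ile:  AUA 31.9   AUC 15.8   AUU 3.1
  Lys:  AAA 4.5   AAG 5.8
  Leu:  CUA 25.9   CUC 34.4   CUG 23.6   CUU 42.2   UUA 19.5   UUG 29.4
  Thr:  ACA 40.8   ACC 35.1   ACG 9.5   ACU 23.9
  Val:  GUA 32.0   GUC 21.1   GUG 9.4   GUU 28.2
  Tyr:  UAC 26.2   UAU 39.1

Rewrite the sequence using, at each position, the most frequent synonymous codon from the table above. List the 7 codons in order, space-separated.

Codon 1 (Thr): best is ACA at 40.8.
Codon 2 (Leu): best is CUU at 42.2.
Codon 3 (Tyr): best is UAU at 39.1.
Codon 4 (Lys): best is AAG at 5.8.
Codon 5 (Ile): best is AUA at 31.9.
Codon 6 (Val): best is GUA at 32.0.
Codon 7 (Cys): best is UGU at 26.3.

ACA CUU UAU AAG AUA GUA UGU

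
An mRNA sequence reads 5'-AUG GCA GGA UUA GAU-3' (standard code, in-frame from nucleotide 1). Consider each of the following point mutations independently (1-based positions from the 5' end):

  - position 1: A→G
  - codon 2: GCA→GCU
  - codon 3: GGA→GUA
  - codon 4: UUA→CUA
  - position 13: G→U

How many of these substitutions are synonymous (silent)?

2

Codon 1: AUG (Met) → GUG (Val) — missense.
Codon 2: GCA (Ala) → GCU (Ala) — synonymous.
Codon 3: GGA (Gly) → GUA (Val) — missense.
Codon 4: UUA (Leu) → CUA (Leu) — synonymous.
Codon 5: GAU (Asp) → UAU (Tyr) — missense.
Synonymous: 2 of 5.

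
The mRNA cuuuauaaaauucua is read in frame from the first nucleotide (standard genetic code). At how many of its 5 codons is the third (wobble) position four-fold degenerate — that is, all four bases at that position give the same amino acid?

Codon 1 CUU (Leu): third position 4-fold.
Codon 2 UAU (Tyr): third position 2-fold.
Codon 3 AAA (Lys): third position 2-fold.
Codon 4 AUU (Ile): third position 3-fold.
Codon 5 CUA (Leu): third position 4-fold.
Four-fold degenerate third positions: 2.

2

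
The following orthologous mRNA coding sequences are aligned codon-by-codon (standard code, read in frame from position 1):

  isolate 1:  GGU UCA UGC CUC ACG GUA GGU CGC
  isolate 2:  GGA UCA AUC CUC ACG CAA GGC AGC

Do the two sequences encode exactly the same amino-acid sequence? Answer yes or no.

no

Codon 1: GGU Gly / GGA Gly — synonymous.
Codon 2: UCA Ser / UCA Ser — identical.
Codon 3: UGC Cys / AUC Ile — nonsynonymous.
Codon 4: CUC Leu / CUC Leu — identical.
Codon 5: ACG Thr / ACG Thr — identical.
Codon 6: GUA Val / CAA Gln — nonsynonymous.
Codon 7: GGU Gly / GGC Gly — synonymous.
Codon 8: CGC Arg / AGC Ser — nonsynonymous.
Nonsynonymous differences: 3 → different protein.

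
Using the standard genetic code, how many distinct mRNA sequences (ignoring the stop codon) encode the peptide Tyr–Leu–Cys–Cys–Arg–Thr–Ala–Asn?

9216

Tyr: 2 codons.
Leu: 6 codons.
Cys: 2 codons.
Cys: 2 codons.
Arg: 6 codons.
Thr: 4 codons.
Ala: 4 codons.
Asn: 2 codons.
2 × 6 × 2 × 2 × 6 × 4 × 4 × 2 = 9216.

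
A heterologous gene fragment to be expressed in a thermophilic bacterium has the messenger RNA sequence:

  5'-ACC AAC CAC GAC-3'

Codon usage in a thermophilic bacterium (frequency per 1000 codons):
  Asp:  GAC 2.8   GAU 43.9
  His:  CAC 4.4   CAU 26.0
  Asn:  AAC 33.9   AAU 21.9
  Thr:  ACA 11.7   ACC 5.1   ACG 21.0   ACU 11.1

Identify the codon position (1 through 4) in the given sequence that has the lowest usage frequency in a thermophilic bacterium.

Codon 1 ACC (Thr): 5.1 per 1000.
Codon 2 AAC (Asn): 33.9 per 1000.
Codon 3 CAC (His): 4.4 per 1000.
Codon 4 GAC (Asp): 2.8 per 1000.
Lowest frequency is 2.8 at codon 4.

4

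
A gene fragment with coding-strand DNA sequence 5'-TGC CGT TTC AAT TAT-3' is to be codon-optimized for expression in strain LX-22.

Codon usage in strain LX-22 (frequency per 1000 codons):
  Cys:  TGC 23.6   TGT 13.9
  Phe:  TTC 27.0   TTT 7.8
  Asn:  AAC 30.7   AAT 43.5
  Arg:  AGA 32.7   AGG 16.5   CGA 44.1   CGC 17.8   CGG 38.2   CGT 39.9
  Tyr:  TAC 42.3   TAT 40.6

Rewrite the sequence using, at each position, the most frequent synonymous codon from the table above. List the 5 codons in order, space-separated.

Codon 1 (Cys): best is TGC at 23.6.
Codon 2 (Arg): best is CGA at 44.1.
Codon 3 (Phe): best is TTC at 27.0.
Codon 4 (Asn): best is AAT at 43.5.
Codon 5 (Tyr): best is TAC at 42.3.

TGC CGA TTC AAT TAC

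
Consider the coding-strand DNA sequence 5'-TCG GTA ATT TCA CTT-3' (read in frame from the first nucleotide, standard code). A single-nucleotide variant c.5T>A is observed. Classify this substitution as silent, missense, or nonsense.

Position 5 falls in codon 2: GTA → Val.
After the substitution the codon is GAA → Glu.
Val ≠ Glu, so this is a missense mutation.

missense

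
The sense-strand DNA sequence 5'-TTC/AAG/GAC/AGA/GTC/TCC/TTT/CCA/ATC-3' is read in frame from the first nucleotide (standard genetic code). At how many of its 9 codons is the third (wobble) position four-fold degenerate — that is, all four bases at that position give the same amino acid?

Codon 1 TTC (Phe): third position 2-fold.
Codon 2 AAG (Lys): third position 2-fold.
Codon 3 GAC (Asp): third position 2-fold.
Codon 4 AGA (Arg): third position 2-fold.
Codon 5 GTC (Val): third position 4-fold.
Codon 6 TCC (Ser): third position 4-fold.
Codon 7 TTT (Phe): third position 2-fold.
Codon 8 CCA (Pro): third position 4-fold.
Codon 9 ATC (Ile): third position 3-fold.
Four-fold degenerate third positions: 3.

3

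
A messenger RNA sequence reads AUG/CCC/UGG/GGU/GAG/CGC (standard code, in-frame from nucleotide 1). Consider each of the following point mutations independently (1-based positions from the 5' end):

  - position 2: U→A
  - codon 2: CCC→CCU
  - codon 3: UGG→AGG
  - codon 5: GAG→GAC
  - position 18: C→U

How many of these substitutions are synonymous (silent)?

Codon 1: AUG (Met) → AAG (Lys) — missense.
Codon 2: CCC (Pro) → CCU (Pro) — synonymous.
Codon 3: UGG (Trp) → AGG (Arg) — missense.
Codon 5: GAG (Glu) → GAC (Asp) — missense.
Codon 6: CGC (Arg) → CGU (Arg) — synonymous.
Synonymous: 2 of 5.

2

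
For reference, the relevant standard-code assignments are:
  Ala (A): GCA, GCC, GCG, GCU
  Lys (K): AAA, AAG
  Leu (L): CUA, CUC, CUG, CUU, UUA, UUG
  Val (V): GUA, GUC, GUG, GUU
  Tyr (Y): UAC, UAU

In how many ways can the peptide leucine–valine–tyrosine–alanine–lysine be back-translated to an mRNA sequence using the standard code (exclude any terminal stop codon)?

Leu: 6 codons.
Val: 4 codons.
Tyr: 2 codons.
Ala: 4 codons.
Lys: 2 codons.
6 × 4 × 2 × 4 × 2 = 384.

384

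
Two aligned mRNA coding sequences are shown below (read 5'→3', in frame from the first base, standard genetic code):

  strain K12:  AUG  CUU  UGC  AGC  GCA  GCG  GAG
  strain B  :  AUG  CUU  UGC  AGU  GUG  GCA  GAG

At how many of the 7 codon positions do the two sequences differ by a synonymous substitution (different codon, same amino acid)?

2

Codon 1: AUG Met / AUG Met — identical.
Codon 2: CUU Leu / CUU Leu — identical.
Codon 3: UGC Cys / UGC Cys — identical.
Codon 4: AGC Ser / AGU Ser — synonymous.
Codon 5: GCA Ala / GUG Val — nonsynonymous.
Codon 6: GCG Ala / GCA Ala — synonymous.
Codon 7: GAG Glu / GAG Glu — identical.
Synonymous differences: 2.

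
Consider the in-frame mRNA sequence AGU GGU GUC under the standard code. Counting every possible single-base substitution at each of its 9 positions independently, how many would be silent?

Codon 1 (AGU, Ser): 1 synonymous substitution.
Codon 2 (GGU, Gly): 3 synonymous substitutions.
Codon 3 (GUC, Val): 3 synonymous substitutions.
Total: 1 + 3 + 3 = 7.

7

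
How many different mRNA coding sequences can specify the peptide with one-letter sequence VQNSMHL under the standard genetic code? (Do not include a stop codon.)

1152

Val: 4 codons.
Gln: 2 codons.
Asn: 2 codons.
Ser: 6 codons.
Met: 1 codon.
His: 2 codons.
Leu: 6 codons.
4 × 2 × 2 × 6 × 1 × 2 × 6 = 1152.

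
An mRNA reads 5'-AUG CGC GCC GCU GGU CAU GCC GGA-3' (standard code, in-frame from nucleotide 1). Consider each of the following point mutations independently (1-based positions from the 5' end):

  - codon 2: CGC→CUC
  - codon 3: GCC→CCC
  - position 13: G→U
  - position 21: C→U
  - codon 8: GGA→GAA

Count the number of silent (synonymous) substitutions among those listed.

1

Codon 2: CGC (Arg) → CUC (Leu) — missense.
Codon 3: GCC (Ala) → CCC (Pro) — missense.
Codon 5: GGU (Gly) → UGU (Cys) — missense.
Codon 7: GCC (Ala) → GCU (Ala) — synonymous.
Codon 8: GGA (Gly) → GAA (Glu) — missense.
Synonymous: 1 of 5.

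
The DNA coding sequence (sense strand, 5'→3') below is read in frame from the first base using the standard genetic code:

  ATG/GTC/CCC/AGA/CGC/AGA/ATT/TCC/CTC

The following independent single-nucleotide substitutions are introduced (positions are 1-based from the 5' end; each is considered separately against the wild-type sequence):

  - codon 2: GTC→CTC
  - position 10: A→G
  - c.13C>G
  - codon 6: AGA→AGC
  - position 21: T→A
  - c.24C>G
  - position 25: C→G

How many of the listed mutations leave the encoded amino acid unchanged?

2

Codon 2: GTC (Val) → CTC (Leu) — missense.
Codon 4: AGA (Arg) → GGA (Gly) — missense.
Codon 5: CGC (Arg) → GGC (Gly) — missense.
Codon 6: AGA (Arg) → AGC (Ser) — missense.
Codon 7: ATT (Ile) → ATA (Ile) — synonymous.
Codon 8: TCC (Ser) → TCG (Ser) — synonymous.
Codon 9: CTC (Leu) → GTC (Val) — missense.
Synonymous: 2 of 7.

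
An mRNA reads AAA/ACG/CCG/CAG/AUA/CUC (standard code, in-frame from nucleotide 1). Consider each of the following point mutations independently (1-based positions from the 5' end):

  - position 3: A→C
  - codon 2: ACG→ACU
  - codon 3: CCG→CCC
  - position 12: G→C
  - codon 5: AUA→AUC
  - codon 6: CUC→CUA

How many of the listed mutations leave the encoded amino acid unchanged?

Codon 1: AAA (Lys) → AAC (Asn) — missense.
Codon 2: ACG (Thr) → ACU (Thr) — synonymous.
Codon 3: CCG (Pro) → CCC (Pro) — synonymous.
Codon 4: CAG (Gln) → CAC (His) — missense.
Codon 5: AUA (Ile) → AUC (Ile) — synonymous.
Codon 6: CUC (Leu) → CUA (Leu) — synonymous.
Synonymous: 4 of 6.

4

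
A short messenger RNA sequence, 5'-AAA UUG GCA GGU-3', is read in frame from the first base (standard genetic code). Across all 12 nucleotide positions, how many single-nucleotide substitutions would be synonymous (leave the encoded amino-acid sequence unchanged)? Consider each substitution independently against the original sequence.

9

Codon 1 (AAA, Lys): 1 synonymous substitution.
Codon 2 (UUG, Leu): 2 synonymous substitutions.
Codon 3 (GCA, Ala): 3 synonymous substitutions.
Codon 4 (GGU, Gly): 3 synonymous substitutions.
Total: 1 + 2 + 3 + 3 = 9.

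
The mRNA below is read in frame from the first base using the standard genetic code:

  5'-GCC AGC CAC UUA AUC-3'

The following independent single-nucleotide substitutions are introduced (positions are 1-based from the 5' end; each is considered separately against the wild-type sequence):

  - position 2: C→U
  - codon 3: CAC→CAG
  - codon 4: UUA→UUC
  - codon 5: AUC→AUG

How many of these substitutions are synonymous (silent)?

Codon 1: GCC (Ala) → GUC (Val) — missense.
Codon 3: CAC (His) → CAG (Gln) — missense.
Codon 4: UUA (Leu) → UUC (Phe) — missense.
Codon 5: AUC (Ile) → AUG (Met) — missense.
Synonymous: 0 of 4.

0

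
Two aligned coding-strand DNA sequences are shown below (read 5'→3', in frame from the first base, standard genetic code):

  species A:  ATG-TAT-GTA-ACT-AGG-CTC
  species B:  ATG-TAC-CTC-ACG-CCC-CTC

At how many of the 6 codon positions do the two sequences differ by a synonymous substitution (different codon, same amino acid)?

Codon 1: ATG Met / ATG Met — identical.
Codon 2: TAT Tyr / TAC Tyr — synonymous.
Codon 3: GTA Val / CTC Leu — nonsynonymous.
Codon 4: ACT Thr / ACG Thr — synonymous.
Codon 5: AGG Arg / CCC Pro — nonsynonymous.
Codon 6: CTC Leu / CTC Leu — identical.
Synonymous differences: 2.

2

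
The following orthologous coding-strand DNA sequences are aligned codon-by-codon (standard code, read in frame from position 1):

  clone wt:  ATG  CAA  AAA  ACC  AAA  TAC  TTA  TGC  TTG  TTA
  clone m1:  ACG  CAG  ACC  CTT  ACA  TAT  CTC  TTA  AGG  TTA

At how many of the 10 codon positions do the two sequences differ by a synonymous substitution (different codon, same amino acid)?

3

Codon 1: ATG Met / ACG Thr — nonsynonymous.
Codon 2: CAA Gln / CAG Gln — synonymous.
Codon 3: AAA Lys / ACC Thr — nonsynonymous.
Codon 4: ACC Thr / CTT Leu — nonsynonymous.
Codon 5: AAA Lys / ACA Thr — nonsynonymous.
Codon 6: TAC Tyr / TAT Tyr — synonymous.
Codon 7: TTA Leu / CTC Leu — synonymous.
Codon 8: TGC Cys / TTA Leu — nonsynonymous.
Codon 9: TTG Leu / AGG Arg — nonsynonymous.
Codon 10: TTA Leu / TTA Leu — identical.
Synonymous differences: 3.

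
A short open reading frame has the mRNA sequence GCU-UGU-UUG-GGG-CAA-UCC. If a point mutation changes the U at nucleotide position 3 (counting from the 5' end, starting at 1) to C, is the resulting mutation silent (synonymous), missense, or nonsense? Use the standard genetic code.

silent

Position 3 falls in codon 1: GCU → Ala.
After the substitution the codon is GCC → Ala.
Both encode Ala, so the change is synonymous.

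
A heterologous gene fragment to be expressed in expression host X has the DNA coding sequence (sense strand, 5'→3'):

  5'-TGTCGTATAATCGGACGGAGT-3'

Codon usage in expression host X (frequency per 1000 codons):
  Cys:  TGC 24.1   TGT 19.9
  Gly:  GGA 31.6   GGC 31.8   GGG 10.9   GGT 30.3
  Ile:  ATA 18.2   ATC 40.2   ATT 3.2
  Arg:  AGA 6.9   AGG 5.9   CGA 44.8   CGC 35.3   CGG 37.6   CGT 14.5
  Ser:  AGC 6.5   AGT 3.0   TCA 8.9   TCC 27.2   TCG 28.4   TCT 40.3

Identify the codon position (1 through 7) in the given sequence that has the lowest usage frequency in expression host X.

Codon 1 TGT (Cys): 19.9 per 1000.
Codon 2 CGT (Arg): 14.5 per 1000.
Codon 3 ATA (Ile): 18.2 per 1000.
Codon 4 ATC (Ile): 40.2 per 1000.
Codon 5 GGA (Gly): 31.6 per 1000.
Codon 6 CGG (Arg): 37.6 per 1000.
Codon 7 AGT (Ser): 3.0 per 1000.
Lowest frequency is 3.0 at codon 7.

7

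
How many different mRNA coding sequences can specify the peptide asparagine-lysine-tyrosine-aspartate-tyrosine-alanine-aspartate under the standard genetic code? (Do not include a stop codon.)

Asn: 2 codons.
Lys: 2 codons.
Tyr: 2 codons.
Asp: 2 codons.
Tyr: 2 codons.
Ala: 4 codons.
Asp: 2 codons.
2 × 2 × 2 × 2 × 2 × 4 × 2 = 256.

256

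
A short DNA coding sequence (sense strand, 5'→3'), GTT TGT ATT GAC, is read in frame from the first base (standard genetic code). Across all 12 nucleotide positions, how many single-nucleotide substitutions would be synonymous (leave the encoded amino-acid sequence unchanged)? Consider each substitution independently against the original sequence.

Codon 1 (GTT, Val): 3 synonymous substitutions.
Codon 2 (TGT, Cys): 1 synonymous substitution.
Codon 3 (ATT, Ile): 2 synonymous substitutions.
Codon 4 (GAC, Asp): 1 synonymous substitution.
Total: 3 + 1 + 2 + 1 = 7.

7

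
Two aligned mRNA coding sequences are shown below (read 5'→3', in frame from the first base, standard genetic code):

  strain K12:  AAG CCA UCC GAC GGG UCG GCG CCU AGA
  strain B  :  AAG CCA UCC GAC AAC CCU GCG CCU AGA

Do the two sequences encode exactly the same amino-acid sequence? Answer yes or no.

Codon 1: AAG Lys / AAG Lys — identical.
Codon 2: CCA Pro / CCA Pro — identical.
Codon 3: UCC Ser / UCC Ser — identical.
Codon 4: GAC Asp / GAC Asp — identical.
Codon 5: GGG Gly / AAC Asn — nonsynonymous.
Codon 6: UCG Ser / CCU Pro — nonsynonymous.
Codon 7: GCG Ala / GCG Ala — identical.
Codon 8: CCU Pro / CCU Pro — identical.
Codon 9: AGA Arg / AGA Arg — identical.
Nonsynonymous differences: 2 → different protein.

no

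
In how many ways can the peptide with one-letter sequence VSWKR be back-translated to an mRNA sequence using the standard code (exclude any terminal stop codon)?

Val: 4 codons.
Ser: 6 codons.
Trp: 1 codon.
Lys: 2 codons.
Arg: 6 codons.
4 × 6 × 1 × 2 × 6 = 288.

288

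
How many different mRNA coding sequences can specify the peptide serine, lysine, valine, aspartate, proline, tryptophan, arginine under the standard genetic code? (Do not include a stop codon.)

2304

Ser: 6 codons.
Lys: 2 codons.
Val: 4 codons.
Asp: 2 codons.
Pro: 4 codons.
Trp: 1 codon.
Arg: 6 codons.
6 × 2 × 4 × 2 × 4 × 1 × 6 = 2304.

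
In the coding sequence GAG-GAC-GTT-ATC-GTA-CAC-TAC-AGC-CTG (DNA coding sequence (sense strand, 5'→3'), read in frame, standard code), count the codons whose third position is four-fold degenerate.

3

Codon 1 GAG (Glu): third position 2-fold.
Codon 2 GAC (Asp): third position 2-fold.
Codon 3 GTT (Val): third position 4-fold.
Codon 4 ATC (Ile): third position 3-fold.
Codon 5 GTA (Val): third position 4-fold.
Codon 6 CAC (His): third position 2-fold.
Codon 7 TAC (Tyr): third position 2-fold.
Codon 8 AGC (Ser): third position 2-fold.
Codon 9 CTG (Leu): third position 4-fold.
Four-fold degenerate third positions: 3.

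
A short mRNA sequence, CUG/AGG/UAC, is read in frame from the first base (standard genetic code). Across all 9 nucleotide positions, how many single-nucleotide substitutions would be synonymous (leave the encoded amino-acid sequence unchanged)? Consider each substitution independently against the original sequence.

Codon 1 (CUG, Leu): 4 synonymous substitutions.
Codon 2 (AGG, Arg): 2 synonymous substitutions.
Codon 3 (UAC, Tyr): 1 synonymous substitution.
Total: 4 + 2 + 1 = 7.

7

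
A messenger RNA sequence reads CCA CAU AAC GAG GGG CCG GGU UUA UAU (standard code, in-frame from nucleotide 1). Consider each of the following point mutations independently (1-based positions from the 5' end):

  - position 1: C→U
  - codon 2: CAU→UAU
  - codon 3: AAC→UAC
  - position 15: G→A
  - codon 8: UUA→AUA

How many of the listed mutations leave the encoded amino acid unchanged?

Codon 1: CCA (Pro) → UCA (Ser) — missense.
Codon 2: CAU (His) → UAU (Tyr) — missense.
Codon 3: AAC (Asn) → UAC (Tyr) — missense.
Codon 5: GGG (Gly) → GGA (Gly) — synonymous.
Codon 8: UUA (Leu) → AUA (Ile) — missense.
Synonymous: 1 of 5.

1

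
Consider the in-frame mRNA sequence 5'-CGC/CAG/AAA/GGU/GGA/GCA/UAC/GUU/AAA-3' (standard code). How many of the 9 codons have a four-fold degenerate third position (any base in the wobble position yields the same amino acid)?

Codon 1 CGC (Arg): third position 4-fold.
Codon 2 CAG (Gln): third position 2-fold.
Codon 3 AAA (Lys): third position 2-fold.
Codon 4 GGU (Gly): third position 4-fold.
Codon 5 GGA (Gly): third position 4-fold.
Codon 6 GCA (Ala): third position 4-fold.
Codon 7 UAC (Tyr): third position 2-fold.
Codon 8 GUU (Val): third position 4-fold.
Codon 9 AAA (Lys): third position 2-fold.
Four-fold degenerate third positions: 5.

5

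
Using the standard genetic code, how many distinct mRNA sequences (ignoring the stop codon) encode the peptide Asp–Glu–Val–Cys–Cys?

Asp: 2 codons.
Glu: 2 codons.
Val: 4 codons.
Cys: 2 codons.
Cys: 2 codons.
2 × 2 × 4 × 2 × 2 = 64.

64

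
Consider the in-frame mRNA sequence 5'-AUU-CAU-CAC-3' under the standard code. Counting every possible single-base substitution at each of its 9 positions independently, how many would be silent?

4

Codon 1 (AUU, Ile): 2 synonymous substitutions.
Codon 2 (CAU, His): 1 synonymous substitution.
Codon 3 (CAC, His): 1 synonymous substitution.
Total: 2 + 1 + 1 = 4.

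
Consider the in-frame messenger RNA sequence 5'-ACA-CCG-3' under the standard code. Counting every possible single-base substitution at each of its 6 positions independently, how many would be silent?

6

Codon 1 (ACA, Thr): 3 synonymous substitutions.
Codon 2 (CCG, Pro): 3 synonymous substitutions.
Total: 3 + 3 = 6.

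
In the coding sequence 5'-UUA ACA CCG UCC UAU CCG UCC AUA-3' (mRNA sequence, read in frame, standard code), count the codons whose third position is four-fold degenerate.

Codon 1 UUA (Leu): third position 2-fold.
Codon 2 ACA (Thr): third position 4-fold.
Codon 3 CCG (Pro): third position 4-fold.
Codon 4 UCC (Ser): third position 4-fold.
Codon 5 UAU (Tyr): third position 2-fold.
Codon 6 CCG (Pro): third position 4-fold.
Codon 7 UCC (Ser): third position 4-fold.
Codon 8 AUA (Ile): third position 3-fold.
Four-fold degenerate third positions: 5.

5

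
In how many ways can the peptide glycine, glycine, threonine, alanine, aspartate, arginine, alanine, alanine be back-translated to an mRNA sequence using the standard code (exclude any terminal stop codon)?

49152

Gly: 4 codons.
Gly: 4 codons.
Thr: 4 codons.
Ala: 4 codons.
Asp: 2 codons.
Arg: 6 codons.
Ala: 4 codons.
Ala: 4 codons.
4 × 4 × 4 × 4 × 2 × 6 × 4 × 4 = 49152.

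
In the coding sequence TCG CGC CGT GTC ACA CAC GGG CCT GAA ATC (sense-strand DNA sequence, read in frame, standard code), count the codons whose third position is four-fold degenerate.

7

Codon 1 TCG (Ser): third position 4-fold.
Codon 2 CGC (Arg): third position 4-fold.
Codon 3 CGT (Arg): third position 4-fold.
Codon 4 GTC (Val): third position 4-fold.
Codon 5 ACA (Thr): third position 4-fold.
Codon 6 CAC (His): third position 2-fold.
Codon 7 GGG (Gly): third position 4-fold.
Codon 8 CCT (Pro): third position 4-fold.
Codon 9 GAA (Glu): third position 2-fold.
Codon 10 ATC (Ile): third position 3-fold.
Four-fold degenerate third positions: 7.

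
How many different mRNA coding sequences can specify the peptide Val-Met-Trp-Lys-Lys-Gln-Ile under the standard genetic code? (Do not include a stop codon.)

Val: 4 codons.
Met: 1 codon.
Trp: 1 codon.
Lys: 2 codons.
Lys: 2 codons.
Gln: 2 codons.
Ile: 3 codons.
4 × 1 × 1 × 2 × 2 × 2 × 3 = 96.

96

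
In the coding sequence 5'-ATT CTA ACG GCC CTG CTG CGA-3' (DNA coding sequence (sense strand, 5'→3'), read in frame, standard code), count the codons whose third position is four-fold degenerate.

6

Codon 1 ATT (Ile): third position 3-fold.
Codon 2 CTA (Leu): third position 4-fold.
Codon 3 ACG (Thr): third position 4-fold.
Codon 4 GCC (Ala): third position 4-fold.
Codon 5 CTG (Leu): third position 4-fold.
Codon 6 CTG (Leu): third position 4-fold.
Codon 7 CGA (Arg): third position 4-fold.
Four-fold degenerate third positions: 6.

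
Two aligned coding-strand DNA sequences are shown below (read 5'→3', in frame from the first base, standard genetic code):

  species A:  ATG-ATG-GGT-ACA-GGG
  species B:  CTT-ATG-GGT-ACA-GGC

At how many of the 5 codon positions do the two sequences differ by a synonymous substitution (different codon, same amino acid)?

1

Codon 1: ATG Met / CTT Leu — nonsynonymous.
Codon 2: ATG Met / ATG Met — identical.
Codon 3: GGT Gly / GGT Gly — identical.
Codon 4: ACA Thr / ACA Thr — identical.
Codon 5: GGG Gly / GGC Gly — synonymous.
Synonymous differences: 1.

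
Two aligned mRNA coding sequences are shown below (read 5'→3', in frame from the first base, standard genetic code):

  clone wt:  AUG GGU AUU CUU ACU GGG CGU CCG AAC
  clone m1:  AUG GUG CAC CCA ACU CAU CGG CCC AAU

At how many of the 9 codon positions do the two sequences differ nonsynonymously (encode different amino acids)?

Codon 1: AUG Met / AUG Met — identical.
Codon 2: GGU Gly / GUG Val — nonsynonymous.
Codon 3: AUU Ile / CAC His — nonsynonymous.
Codon 4: CUU Leu / CCA Pro — nonsynonymous.
Codon 5: ACU Thr / ACU Thr — identical.
Codon 6: GGG Gly / CAU His — nonsynonymous.
Codon 7: CGU Arg / CGG Arg — synonymous.
Codon 8: CCG Pro / CCC Pro — synonymous.
Codon 9: AAC Asn / AAU Asn — synonymous.
Nonsynonymous differences: 4.

4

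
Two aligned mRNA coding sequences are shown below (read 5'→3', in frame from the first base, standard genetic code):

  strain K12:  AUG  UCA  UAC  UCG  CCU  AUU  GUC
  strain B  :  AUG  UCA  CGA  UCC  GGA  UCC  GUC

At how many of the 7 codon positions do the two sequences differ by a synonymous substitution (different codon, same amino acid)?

Codon 1: AUG Met / AUG Met — identical.
Codon 2: UCA Ser / UCA Ser — identical.
Codon 3: UAC Tyr / CGA Arg — nonsynonymous.
Codon 4: UCG Ser / UCC Ser — synonymous.
Codon 5: CCU Pro / GGA Gly — nonsynonymous.
Codon 6: AUU Ile / UCC Ser — nonsynonymous.
Codon 7: GUC Val / GUC Val — identical.
Synonymous differences: 1.

1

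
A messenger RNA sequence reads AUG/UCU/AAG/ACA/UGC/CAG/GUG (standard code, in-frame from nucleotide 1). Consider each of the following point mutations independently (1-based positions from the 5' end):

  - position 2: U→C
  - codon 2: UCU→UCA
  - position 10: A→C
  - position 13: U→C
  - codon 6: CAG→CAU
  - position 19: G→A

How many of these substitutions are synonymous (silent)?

Codon 1: AUG (Met) → ACG (Thr) — missense.
Codon 2: UCU (Ser) → UCA (Ser) — synonymous.
Codon 4: ACA (Thr) → CCA (Pro) — missense.
Codon 5: UGC (Cys) → CGC (Arg) — missense.
Codon 6: CAG (Gln) → CAU (His) — missense.
Codon 7: GUG (Val) → AUG (Met) — missense.
Synonymous: 1 of 6.

1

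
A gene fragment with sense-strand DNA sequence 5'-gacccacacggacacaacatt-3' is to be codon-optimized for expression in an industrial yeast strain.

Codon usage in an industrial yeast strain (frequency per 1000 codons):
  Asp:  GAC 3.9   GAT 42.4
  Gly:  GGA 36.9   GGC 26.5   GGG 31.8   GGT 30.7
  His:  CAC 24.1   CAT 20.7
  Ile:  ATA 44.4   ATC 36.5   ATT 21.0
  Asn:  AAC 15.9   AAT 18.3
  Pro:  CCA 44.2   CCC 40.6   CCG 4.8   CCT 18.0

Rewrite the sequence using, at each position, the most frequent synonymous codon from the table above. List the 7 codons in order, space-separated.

GAT CCA CAC GGA CAC AAT ATA

Codon 1 (Asp): best is GAT at 42.4.
Codon 2 (Pro): best is CCA at 44.2.
Codon 3 (His): best is CAC at 24.1.
Codon 4 (Gly): best is GGA at 36.9.
Codon 5 (His): best is CAC at 24.1.
Codon 6 (Asn): best is AAT at 18.3.
Codon 7 (Ile): best is ATA at 44.4.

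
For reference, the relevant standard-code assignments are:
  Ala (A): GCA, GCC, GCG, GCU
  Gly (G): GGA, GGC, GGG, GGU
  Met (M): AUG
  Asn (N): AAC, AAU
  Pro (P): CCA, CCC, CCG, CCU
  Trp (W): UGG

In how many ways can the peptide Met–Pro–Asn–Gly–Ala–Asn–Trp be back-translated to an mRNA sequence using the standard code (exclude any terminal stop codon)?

256

Met: 1 codon.
Pro: 4 codons.
Asn: 2 codons.
Gly: 4 codons.
Ala: 4 codons.
Asn: 2 codons.
Trp: 1 codon.
1 × 4 × 2 × 4 × 4 × 2 × 1 = 256.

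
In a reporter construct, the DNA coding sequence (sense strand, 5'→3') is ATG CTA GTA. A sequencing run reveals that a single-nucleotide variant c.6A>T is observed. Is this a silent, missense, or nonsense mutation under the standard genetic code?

Position 6 falls in codon 2: CTA → Leu.
After the substitution the codon is CTT → Leu.
Both encode Leu, so the change is synonymous.

silent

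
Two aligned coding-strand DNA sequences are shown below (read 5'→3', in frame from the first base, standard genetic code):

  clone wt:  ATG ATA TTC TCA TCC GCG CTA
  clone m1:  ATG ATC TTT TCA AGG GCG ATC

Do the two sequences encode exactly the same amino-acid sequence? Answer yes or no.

no

Codon 1: ATG Met / ATG Met — identical.
Codon 2: ATA Ile / ATC Ile — synonymous.
Codon 3: TTC Phe / TTT Phe — synonymous.
Codon 4: TCA Ser / TCA Ser — identical.
Codon 5: TCC Ser / AGG Arg — nonsynonymous.
Codon 6: GCG Ala / GCG Ala — identical.
Codon 7: CTA Leu / ATC Ile — nonsynonymous.
Nonsynonymous differences: 2 → different protein.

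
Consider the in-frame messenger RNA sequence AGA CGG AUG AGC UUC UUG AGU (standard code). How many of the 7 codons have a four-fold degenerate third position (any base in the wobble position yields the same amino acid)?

Codon 1 AGA (Arg): third position 2-fold.
Codon 2 CGG (Arg): third position 4-fold.
Codon 3 AUG (Met): third position 1-fold.
Codon 4 AGC (Ser): third position 2-fold.
Codon 5 UUC (Phe): third position 2-fold.
Codon 6 UUG (Leu): third position 2-fold.
Codon 7 AGU (Ser): third position 2-fold.
Four-fold degenerate third positions: 1.

1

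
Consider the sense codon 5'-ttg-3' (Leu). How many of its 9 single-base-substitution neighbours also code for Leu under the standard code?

2

Position 1: CTG → 1 synonymous.
Position 2: none → 0 synonymous.
Position 3: TTA → 1 synonymous.
Total: 1 + 0 + 1 = 2.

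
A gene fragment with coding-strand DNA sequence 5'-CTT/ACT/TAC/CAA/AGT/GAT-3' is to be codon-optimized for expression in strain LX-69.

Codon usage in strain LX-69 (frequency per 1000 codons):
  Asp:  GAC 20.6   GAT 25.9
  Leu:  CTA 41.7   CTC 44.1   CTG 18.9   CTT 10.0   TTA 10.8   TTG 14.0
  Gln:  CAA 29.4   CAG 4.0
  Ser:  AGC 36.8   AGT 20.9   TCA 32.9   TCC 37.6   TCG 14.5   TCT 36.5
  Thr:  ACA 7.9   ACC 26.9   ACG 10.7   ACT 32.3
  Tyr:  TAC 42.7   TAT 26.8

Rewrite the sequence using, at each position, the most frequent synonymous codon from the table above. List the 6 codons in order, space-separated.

Codon 1 (Leu): best is CTC at 44.1.
Codon 2 (Thr): best is ACT at 32.3.
Codon 3 (Tyr): best is TAC at 42.7.
Codon 4 (Gln): best is CAA at 29.4.
Codon 5 (Ser): best is TCC at 37.6.
Codon 6 (Asp): best is GAT at 25.9.

CTC ACT TAC CAA TCC GAT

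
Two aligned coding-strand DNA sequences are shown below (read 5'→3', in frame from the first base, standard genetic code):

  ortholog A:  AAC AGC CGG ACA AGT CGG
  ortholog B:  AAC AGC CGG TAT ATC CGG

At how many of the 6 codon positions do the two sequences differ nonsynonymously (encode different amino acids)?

2

Codon 1: AAC Asn / AAC Asn — identical.
Codon 2: AGC Ser / AGC Ser — identical.
Codon 3: CGG Arg / CGG Arg — identical.
Codon 4: ACA Thr / TAT Tyr — nonsynonymous.
Codon 5: AGT Ser / ATC Ile — nonsynonymous.
Codon 6: CGG Arg / CGG Arg — identical.
Nonsynonymous differences: 2.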